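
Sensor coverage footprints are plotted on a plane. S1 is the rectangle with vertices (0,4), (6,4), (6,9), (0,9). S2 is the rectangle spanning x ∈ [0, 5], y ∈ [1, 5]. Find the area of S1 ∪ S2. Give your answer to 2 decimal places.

45.00

By inclusion–exclusion:
Individual areas: |S1| = 30, |S2| = 20.
|S1∩S2|: x∈[0,5], y∈[4,5] → 5·1 = 5.
|S1 ∪ S2| = 50 − 5 = 45.00.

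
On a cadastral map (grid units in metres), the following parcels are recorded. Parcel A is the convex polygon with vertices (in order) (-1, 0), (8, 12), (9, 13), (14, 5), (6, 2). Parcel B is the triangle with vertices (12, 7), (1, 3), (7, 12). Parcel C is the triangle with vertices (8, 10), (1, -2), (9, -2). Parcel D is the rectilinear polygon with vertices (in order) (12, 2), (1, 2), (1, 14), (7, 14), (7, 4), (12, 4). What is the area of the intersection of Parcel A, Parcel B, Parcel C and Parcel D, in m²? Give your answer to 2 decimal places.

The intersection is the polygon with vertices (7,8.286), (7,5.182), (4.702,4.346).
By the shoelace formula its area is 3.57.

3.57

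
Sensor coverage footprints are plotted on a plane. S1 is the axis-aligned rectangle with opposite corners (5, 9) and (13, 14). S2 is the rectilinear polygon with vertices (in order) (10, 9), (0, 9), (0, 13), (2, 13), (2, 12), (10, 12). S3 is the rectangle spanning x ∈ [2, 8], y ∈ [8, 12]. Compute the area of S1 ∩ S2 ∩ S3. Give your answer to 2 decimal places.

The intersection is the polygon with vertices (8,12), (8,9), (5,9), (5,12).
By the shoelace formula its area is 9.00.

9.00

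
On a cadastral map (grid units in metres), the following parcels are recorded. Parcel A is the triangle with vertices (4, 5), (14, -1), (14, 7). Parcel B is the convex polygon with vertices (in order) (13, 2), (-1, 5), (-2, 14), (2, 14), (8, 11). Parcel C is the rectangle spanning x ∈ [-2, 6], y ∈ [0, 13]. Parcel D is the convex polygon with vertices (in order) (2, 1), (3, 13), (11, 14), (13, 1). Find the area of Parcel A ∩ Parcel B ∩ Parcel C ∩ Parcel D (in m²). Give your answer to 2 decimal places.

The intersection is the polygon with vertices (6,3.8), (4,5), (6,5.4).
By the shoelace formula its area is 1.60.

1.60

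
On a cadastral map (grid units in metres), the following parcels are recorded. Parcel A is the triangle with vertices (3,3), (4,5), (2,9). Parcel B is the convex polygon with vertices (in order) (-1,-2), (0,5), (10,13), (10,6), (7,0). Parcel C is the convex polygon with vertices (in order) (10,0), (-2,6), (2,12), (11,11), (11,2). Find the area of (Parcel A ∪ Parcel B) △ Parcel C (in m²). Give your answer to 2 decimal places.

80.71

|Parcel A ∪ Parcel B| = 91.105.
|(Parcel A ∪ Parcel B) ∩ Parcel C| = 56.447.
|(Parcel A ∪ Parcel B) △ Parcel C| = 91.105 + 102.5 − 112.8941 = 80.71.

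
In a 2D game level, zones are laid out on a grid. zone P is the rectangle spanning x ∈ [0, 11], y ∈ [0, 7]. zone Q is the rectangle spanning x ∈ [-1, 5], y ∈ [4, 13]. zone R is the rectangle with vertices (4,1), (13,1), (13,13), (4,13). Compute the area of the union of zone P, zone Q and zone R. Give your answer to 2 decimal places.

By inclusion–exclusion:
Individual areas: |zone P| = 77, |zone Q| = 54, |zone R| = 108.
|zone P∩zone Q|: x∈[0,5], y∈[4,7] → 5·3 = 15.
|zone P∩zone R|: x∈[4,11], y∈[1,7] → 7·6 = 42.
|zone Q∩zone R|: x∈[4,5], y∈[4,13] → 1·9 = 9.
|zone P∩zone Q∩zone R| = 3.
|zone P ∪ zone Q ∪ zone R| = 239 − 66 + 3 = 176.00.

176.00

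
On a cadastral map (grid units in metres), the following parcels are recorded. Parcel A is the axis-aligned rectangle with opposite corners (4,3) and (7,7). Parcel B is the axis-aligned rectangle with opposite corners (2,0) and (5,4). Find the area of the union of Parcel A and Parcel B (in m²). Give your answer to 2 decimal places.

By inclusion–exclusion:
Individual areas: |Parcel A| = 12, |Parcel B| = 12.
|Parcel A∩Parcel B|: x∈[4,5], y∈[3,4] → 1·1 = 1.
|Parcel A ∪ Parcel B| = 24 − 1 = 23.00.

23.00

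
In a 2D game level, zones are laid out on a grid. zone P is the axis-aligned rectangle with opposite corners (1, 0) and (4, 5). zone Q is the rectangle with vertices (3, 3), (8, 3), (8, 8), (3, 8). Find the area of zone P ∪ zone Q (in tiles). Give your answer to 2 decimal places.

38.00

By inclusion–exclusion:
Individual areas: |zone P| = 15, |zone Q| = 25.
|zone P∩zone Q|: x∈[3,4], y∈[3,5] → 1·2 = 2.
|zone P ∪ zone Q| = 40 − 2 = 38.00.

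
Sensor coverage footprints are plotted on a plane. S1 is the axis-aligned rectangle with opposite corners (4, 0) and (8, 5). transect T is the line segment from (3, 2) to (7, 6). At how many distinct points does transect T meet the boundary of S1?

2

The segment meets the boundary at (6,5), (4,3).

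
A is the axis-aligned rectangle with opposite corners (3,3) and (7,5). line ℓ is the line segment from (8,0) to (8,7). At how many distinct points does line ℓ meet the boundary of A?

The segment lies entirely outside A and never meets its boundary.

0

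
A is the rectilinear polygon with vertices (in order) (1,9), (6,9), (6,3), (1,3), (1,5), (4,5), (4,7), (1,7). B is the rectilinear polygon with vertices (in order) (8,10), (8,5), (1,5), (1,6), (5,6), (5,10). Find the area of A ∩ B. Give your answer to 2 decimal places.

5.00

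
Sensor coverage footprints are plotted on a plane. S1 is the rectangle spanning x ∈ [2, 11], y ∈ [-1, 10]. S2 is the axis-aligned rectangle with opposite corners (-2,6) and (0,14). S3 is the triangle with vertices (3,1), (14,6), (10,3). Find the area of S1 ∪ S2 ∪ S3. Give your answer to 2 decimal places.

By inclusion–exclusion:
Individual areas: |S1| = 99, |S2| = 16, |S3| = 6.5.
|S1∩S2| = 0 (no overlap).
|S1∩S3| = 5.1705.
|S2∩S3| = 0.
|S1∩S2∩S3| = 0.
|S1 ∪ S2 ∪ S3| = 121.5 − 5.1705 + 0 = 116.33.

116.33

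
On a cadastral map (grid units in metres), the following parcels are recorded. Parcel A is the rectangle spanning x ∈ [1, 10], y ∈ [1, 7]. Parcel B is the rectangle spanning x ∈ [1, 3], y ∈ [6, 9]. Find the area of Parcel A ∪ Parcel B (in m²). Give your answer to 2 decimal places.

By inclusion–exclusion:
Individual areas: |Parcel A| = 54, |Parcel B| = 6.
|Parcel A∩Parcel B|: x∈[1,3], y∈[6,7] → 2·1 = 2.
|Parcel A ∪ Parcel B| = 60 − 2 = 58.00.

58.00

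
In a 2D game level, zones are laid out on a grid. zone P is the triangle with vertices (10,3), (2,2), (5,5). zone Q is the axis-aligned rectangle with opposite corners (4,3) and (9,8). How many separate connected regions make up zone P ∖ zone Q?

1

zone P ∖ zone Q is a single connected region.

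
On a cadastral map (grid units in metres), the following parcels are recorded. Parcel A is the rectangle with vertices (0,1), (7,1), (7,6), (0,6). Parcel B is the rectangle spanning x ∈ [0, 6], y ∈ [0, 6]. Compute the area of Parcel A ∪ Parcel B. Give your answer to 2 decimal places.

By inclusion–exclusion:
Individual areas: |Parcel A| = 35, |Parcel B| = 36.
|Parcel A∩Parcel B|: x∈[0,6], y∈[1,6] → 6·5 = 30.
|Parcel A ∪ Parcel B| = 71 − 30 = 41.00.

41.00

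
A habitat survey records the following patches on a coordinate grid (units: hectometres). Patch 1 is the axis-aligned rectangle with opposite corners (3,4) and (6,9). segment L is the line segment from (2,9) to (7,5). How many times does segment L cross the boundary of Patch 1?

The segment meets the boundary at (6,5.8), (3,8.2).

2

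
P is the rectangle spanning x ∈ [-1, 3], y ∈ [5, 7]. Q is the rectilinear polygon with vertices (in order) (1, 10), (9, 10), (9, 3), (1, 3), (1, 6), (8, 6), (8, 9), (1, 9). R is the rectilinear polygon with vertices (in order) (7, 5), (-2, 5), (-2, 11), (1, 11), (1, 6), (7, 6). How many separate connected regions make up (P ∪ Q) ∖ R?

2

(P ∪ Q) ∖ R splits into 2 disjoint pieces (area 2, area 29).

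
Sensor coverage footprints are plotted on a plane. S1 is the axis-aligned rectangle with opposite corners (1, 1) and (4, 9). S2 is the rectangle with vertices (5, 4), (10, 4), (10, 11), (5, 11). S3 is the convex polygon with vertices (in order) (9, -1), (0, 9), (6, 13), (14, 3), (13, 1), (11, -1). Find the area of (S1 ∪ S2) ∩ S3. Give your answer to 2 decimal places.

39.73

|S1 ∪ S2| = 59.
|(S1 ∪ S2) ∩ S3| = 39.73.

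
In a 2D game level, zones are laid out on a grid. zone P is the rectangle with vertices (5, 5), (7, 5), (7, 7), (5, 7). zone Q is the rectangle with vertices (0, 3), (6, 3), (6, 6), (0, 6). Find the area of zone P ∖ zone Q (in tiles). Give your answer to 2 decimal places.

3.00

|zone P∩zone Q|: x∈[5,6], y∈[5,6] → 1·1 = 1.
|zone P| = 4.
|zone P ∖ zone Q| = |zone P| − |zone P∩zone Q| = 4 − 1 = 3.00.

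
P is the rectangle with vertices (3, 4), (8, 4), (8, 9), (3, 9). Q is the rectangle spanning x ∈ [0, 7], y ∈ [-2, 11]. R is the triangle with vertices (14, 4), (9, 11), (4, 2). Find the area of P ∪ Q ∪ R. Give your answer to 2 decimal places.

By inclusion–exclusion:
Individual areas: |P| = 25, |Q| = 91, |R| = 40.
|P∩Q|: x∈[3,7], y∈[4,9] → 4·5 = 20.
|P∩R| = 7.5.
|Q∩R| = 7.2.
|P∩Q∩R| = 3.2111.
|P ∪ Q ∪ R| = 156 − 34.7 + 3.2111 = 124.51.

124.51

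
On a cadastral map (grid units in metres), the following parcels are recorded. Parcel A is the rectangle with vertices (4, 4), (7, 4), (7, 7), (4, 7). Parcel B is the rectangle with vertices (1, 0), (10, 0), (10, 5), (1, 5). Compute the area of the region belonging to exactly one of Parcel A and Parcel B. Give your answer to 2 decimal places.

|Parcel A∩Parcel B|: x∈[4,7], y∈[4,5] → 3·1 = 3.
|Parcel A △ Parcel B| = |Parcel A| + |Parcel B| − 2·|Parcel A∩Parcel B| = 9 + 45 − 6 = 48.00.

48.00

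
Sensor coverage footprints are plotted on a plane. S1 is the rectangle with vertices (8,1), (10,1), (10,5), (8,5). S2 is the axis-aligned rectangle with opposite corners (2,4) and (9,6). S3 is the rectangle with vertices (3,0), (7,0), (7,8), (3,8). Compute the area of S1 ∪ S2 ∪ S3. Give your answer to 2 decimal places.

By inclusion–exclusion:
Individual areas: |S1| = 8, |S2| = 14, |S3| = 32.
|S1∩S2|: x∈[8,9], y∈[4,5] → 1·1 = 1.
|S1∩S3| = 0 (no overlap).
|S2∩S3|: x∈[3,7], y∈[4,6] → 4·2 = 8.
|S1∩S2∩S3| = 0.
|S1 ∪ S2 ∪ S3| = 54 − 9 + 0 = 45.00.

45.00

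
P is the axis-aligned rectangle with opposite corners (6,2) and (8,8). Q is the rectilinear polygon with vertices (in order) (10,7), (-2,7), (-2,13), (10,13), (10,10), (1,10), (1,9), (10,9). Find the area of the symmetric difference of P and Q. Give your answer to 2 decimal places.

71.00

|P| = 12, |Q| = 63, |P∩Q| = 2.
|P △ Q| = |P| + |Q| − 2·|P∩Q| = 12 + 63 − 4 = 71.00.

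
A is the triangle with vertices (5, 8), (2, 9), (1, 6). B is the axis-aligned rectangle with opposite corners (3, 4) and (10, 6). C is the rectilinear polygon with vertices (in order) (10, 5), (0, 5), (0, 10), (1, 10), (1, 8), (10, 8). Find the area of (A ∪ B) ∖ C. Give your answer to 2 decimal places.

8.67

|A ∪ B| = 19.
|(A ∪ B) ∩ C| = 10.3333.
|(A ∪ B) ∖ C| = 19 − 10.3333 = 8.67.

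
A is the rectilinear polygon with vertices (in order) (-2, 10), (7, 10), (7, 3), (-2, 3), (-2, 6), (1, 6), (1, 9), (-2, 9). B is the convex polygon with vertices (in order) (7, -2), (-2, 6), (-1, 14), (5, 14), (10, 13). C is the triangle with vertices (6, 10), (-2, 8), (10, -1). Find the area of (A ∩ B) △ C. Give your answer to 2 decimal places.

31.50

|A ∩ B| = 48.5.
|(A ∩ B) ∩ C| = 32.5.
|(A ∩ B) △ C| = 48.5 + 48 − 65 = 31.50.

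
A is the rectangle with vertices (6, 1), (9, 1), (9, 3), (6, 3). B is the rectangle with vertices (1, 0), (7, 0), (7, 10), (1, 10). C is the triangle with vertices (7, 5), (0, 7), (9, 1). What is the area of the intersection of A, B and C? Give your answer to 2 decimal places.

0.33

The intersection is the polygon with vertices (7,3), (7,2.333), (6,3).
By the shoelace formula its area is 0.33.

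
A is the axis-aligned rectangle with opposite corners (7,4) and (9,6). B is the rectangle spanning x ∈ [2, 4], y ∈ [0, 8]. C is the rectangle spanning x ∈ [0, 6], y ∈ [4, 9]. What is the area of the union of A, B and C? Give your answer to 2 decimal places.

By inclusion–exclusion:
Individual areas: |A| = 4, |B| = 16, |C| = 30.
|A∩B| = 0 (no overlap).
|A∩C| = 0 (no overlap).
|B∩C|: x∈[2,4], y∈[4,8] → 2·4 = 8.
|A∩B∩C| = 0.
|A ∪ B ∪ C| = 50 − 8 + 0 = 42.00.

42.00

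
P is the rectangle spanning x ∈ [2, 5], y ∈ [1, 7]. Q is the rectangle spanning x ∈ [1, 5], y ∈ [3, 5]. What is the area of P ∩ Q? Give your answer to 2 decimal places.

6.00

|P∩Q|: x∈[2,5], y∈[3,5] → 3·2 = 6.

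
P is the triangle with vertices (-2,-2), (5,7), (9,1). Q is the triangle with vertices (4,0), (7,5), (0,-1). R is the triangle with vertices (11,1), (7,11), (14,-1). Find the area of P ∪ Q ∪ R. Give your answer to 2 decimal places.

By inclusion–exclusion:
Individual areas: |P| = 39, |Q| = 8.5, |R| = 11.
|P∩Q| = 8.4458.
|P∩R| = 0.
|Q∩R| = 0.
|P∩Q∩R| = 0.
|P ∪ Q ∪ R| = 58.5 − 8.4458 + 0 = 50.05.

50.05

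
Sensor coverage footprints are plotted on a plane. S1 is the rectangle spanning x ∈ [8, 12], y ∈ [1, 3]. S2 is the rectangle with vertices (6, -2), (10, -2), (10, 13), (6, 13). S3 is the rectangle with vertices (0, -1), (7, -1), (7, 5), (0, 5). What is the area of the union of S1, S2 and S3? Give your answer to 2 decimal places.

By inclusion–exclusion:
Individual areas: |S1| = 8, |S2| = 60, |S3| = 42.
|S1∩S2|: x∈[8,10], y∈[1,3] → 2·2 = 4.
|S1∩S3| = 0 (no overlap).
|S2∩S3|: x∈[6,7], y∈[-1,5] → 1·6 = 6.
|S1∩S2∩S3| = 0.
|S1 ∪ S2 ∪ S3| = 110 − 10 + 0 = 100.00.

100.00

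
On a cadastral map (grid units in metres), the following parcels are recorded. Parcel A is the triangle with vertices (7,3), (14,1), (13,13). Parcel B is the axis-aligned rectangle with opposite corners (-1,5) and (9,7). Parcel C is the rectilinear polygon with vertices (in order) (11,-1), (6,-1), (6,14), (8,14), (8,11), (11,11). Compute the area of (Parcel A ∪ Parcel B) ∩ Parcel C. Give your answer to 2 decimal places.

21.09

The region (Parcel A ∪ Parcel B) ∩ Parcel C is the polygon with vertices (7,3), (8.2,5), (6,5), (6,7), (9,7), (9,6.333), (11,9.667), (11,1.857).
By the shoelace formula its area is 21.09.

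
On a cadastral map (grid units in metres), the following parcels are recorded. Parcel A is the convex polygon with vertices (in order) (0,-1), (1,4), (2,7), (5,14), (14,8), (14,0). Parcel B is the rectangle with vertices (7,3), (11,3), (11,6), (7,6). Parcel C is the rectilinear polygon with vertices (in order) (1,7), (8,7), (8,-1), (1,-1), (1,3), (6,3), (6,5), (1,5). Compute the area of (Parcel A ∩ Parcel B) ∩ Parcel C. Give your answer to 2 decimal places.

3.00

The region (Parcel A ∩ Parcel B) ∩ Parcel C is the polygon with vertices (7,6), (8,6), (8,3), (7,3).
By the shoelace formula its area is 3.00.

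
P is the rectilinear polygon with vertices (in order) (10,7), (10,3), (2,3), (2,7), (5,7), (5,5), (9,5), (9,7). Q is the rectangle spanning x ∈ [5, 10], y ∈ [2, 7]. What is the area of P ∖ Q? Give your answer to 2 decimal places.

|P| = 24, |P∩Q| = 12.
|P ∖ Q| = |P| − |P∩Q| = 24 − 12 = 12.00.

12.00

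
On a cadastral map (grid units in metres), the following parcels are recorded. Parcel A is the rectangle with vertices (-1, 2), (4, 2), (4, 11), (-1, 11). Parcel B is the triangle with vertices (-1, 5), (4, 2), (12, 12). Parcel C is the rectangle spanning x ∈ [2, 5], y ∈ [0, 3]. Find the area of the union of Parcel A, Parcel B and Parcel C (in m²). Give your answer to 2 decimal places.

74.37

By inclusion–exclusion:
Individual areas: |Parcel A| = 45, |Parcel B| = 37, |Parcel C| = 9.
|Parcel A∩Parcel B| = 14.2308.
|Parcel A∩Parcel C|: x∈[2,4], y∈[2,3] → 2·1 = 2.
|Parcel B∩Parcel C| = 1.2333.
|Parcel A∩Parcel B∩Parcel C| = 0.8333.
|Parcel A ∪ Parcel B ∪ Parcel C| = 91 − 17.4641 + 0.8333 = 74.37.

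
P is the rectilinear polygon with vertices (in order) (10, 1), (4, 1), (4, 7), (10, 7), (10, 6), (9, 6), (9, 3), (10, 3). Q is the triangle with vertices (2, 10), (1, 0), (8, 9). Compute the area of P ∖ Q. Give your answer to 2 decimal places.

|P| = 33, |P∩Q| = 3.8413.
|P ∖ Q| = |P| − |P∩Q| = 33 − 3.8413 = 29.16.

29.16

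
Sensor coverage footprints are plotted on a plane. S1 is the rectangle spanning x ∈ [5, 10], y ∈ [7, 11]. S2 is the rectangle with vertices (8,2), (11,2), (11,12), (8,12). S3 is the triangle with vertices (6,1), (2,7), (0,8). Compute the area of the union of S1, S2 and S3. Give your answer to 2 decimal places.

46.00

By inclusion–exclusion:
Individual areas: |S1| = 20, |S2| = 30, |S3| = 4.
|S1∩S2|: x∈[8,10], y∈[7,11] → 2·4 = 8.
|S1∩S3| = 0.
|S2∩S3| = 0.
|S1∩S2∩S3| = 0.
|S1 ∪ S2 ∪ S3| = 54 − 8 + 0 = 46.00.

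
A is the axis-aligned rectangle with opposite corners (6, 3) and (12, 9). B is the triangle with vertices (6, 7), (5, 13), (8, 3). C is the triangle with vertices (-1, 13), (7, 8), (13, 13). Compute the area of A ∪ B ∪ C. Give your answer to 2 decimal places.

By inclusion–exclusion:
Individual areas: |A| = 36, |B| = 4, |C| = 35.
|A∩B| = 2.6.
|A∩C| = 1.2875.
|B∩C| = 1.288.
|A∩B∩C| = 0.1337.
|A ∪ B ∪ C| = 75 − 5.1755 + 0.1337 = 69.96.

69.96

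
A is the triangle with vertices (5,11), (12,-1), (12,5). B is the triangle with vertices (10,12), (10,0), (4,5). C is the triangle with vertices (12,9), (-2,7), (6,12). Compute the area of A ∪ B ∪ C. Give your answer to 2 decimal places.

By inclusion–exclusion:
Individual areas: |A| = 21, |B| = 36, |C| = 27.
|A∩B| = 8.9971.
|A∩C| = 2.0769.
|B∩C| = 4.0724.
|A∩B∩C| = 0.3699.
|A ∪ B ∪ C| = 84 − 15.1465 + 0.3699 = 69.22.

69.22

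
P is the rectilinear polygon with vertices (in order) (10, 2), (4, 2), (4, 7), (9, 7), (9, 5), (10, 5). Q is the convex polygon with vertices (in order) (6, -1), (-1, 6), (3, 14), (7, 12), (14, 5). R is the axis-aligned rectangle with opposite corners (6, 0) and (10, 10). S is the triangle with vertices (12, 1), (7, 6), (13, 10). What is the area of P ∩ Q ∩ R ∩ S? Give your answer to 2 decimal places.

The intersection is the polygon with vertices (9,5), (10,5), (10,3), (7,6), (8.5,7), (9,7).
By the shoelace formula its area is 4.75.

4.75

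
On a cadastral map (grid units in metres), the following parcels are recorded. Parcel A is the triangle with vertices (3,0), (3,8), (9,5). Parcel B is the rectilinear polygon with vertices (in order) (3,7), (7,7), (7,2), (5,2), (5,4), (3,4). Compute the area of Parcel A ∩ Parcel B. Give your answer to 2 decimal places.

The intersection is the polygon with vertices (3,7), (5,7), (7,6), (7,3.333), (5.4,2), (5,2), (5,4), (3,4).
By the shoelace formula its area is 13.93.

13.93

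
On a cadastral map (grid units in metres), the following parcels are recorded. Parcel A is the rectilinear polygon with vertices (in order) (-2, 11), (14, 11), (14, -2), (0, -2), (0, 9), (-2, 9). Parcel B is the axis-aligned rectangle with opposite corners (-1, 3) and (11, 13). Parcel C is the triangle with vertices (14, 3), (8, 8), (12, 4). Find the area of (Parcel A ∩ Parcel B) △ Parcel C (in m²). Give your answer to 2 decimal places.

90.50

|Parcel A ∩ Parcel B| = 90.
|(Parcel A ∩ Parcel B) ∩ Parcel C| = 0.75.
|(Parcel A ∩ Parcel B) △ Parcel C| = 90 + 2 − 1.5 = 90.50.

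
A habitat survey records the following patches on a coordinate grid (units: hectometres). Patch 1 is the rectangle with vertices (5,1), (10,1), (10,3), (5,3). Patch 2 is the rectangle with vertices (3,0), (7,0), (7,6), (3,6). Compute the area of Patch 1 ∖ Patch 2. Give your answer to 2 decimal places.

6.00

|Patch 1∩Patch 2|: x∈[5,7], y∈[1,3] → 2·2 = 4.
|Patch 1| = 10.
|Patch 1 ∖ Patch 2| = |Patch 1| − |Patch 1∩Patch 2| = 10 − 4 = 6.00.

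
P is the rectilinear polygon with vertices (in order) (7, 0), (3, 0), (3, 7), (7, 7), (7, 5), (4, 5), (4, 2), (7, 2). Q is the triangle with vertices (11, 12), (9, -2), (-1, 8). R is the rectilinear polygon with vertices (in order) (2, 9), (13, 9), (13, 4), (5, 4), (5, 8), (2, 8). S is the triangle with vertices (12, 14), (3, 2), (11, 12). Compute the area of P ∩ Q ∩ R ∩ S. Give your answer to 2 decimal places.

The intersection is the polygon with vertices (5.25,5), (6.75,7), (7,7), (5.4,5).
By the shoelace formula its area is 0.40.

0.40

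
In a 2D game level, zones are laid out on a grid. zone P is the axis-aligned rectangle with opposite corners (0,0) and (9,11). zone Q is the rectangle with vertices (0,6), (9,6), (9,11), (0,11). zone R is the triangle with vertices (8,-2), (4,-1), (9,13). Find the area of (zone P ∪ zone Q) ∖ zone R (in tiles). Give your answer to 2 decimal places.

|zone P ∪ zone Q| = 99.
|(zone P ∪ zone Q) ∩ zone R| = 23.9643.
|(zone P ∪ zone Q) ∖ zone R| = 99 − 23.9643 = 75.04.

75.04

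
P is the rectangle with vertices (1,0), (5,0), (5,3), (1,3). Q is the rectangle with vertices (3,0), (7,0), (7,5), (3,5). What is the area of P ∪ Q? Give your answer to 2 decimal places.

26.00

By inclusion–exclusion:
Individual areas: |P| = 12, |Q| = 20.
|P∩Q|: x∈[3,5], y∈[0,3] → 2·3 = 6.
|P ∪ Q| = 32 − 6 = 26.00.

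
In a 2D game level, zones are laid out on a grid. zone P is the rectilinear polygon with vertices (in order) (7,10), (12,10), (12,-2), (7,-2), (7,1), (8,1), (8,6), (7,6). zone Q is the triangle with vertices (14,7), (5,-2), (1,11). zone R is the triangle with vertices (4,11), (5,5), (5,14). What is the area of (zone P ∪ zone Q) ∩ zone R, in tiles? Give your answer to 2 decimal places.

The region (zone P ∪ zone Q) ∩ zone R is the polygon with vertices (5,9.769), (5,5), (4.162,10.027).
By the shoelace formula its area is 2.00.

2.00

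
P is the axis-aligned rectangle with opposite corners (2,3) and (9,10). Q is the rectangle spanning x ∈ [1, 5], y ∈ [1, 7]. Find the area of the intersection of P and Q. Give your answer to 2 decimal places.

12.00

|P∩Q|: x∈[2,5], y∈[3,7] → 3·4 = 12.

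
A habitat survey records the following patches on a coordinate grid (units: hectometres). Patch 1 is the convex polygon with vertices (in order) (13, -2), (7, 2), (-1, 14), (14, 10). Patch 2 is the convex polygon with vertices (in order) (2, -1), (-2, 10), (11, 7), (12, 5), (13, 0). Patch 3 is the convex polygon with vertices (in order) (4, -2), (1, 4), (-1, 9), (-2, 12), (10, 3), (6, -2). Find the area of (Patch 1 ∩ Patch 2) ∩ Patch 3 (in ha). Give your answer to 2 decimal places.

The region (Patch 1 ∩ Patch 2) ∩ Patch 3 is the polygon with vertices (2.667,8.5), (10,3), (8.435,1.044), (7,2).
By the shoelace formula its area is 14.07.

14.07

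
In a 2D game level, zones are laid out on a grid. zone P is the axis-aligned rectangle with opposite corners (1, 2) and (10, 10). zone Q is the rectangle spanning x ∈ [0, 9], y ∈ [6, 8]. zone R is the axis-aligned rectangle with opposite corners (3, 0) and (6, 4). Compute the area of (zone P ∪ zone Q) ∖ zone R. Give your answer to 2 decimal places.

|zone P ∪ zone Q| = 74.
|(zone P ∪ zone Q) ∩ zone R| = 6.
|(zone P ∪ zone Q) ∖ zone R| = 74 − 6 = 68.00.

68.00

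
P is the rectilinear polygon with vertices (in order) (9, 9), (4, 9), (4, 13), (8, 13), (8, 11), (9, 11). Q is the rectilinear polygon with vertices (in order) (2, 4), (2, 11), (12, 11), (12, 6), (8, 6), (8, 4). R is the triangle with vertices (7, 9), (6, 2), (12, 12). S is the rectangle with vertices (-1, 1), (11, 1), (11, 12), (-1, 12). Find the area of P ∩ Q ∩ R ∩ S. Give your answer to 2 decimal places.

The intersection is the polygon with vertices (7,9), (9,10.2), (9,9).
By the shoelace formula its area is 1.20.

1.20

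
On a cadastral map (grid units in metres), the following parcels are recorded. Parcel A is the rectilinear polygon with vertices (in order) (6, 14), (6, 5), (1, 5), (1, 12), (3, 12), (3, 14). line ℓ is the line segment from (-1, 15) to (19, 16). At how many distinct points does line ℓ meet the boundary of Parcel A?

0

The segment lies entirely outside Parcel A and never meets its boundary.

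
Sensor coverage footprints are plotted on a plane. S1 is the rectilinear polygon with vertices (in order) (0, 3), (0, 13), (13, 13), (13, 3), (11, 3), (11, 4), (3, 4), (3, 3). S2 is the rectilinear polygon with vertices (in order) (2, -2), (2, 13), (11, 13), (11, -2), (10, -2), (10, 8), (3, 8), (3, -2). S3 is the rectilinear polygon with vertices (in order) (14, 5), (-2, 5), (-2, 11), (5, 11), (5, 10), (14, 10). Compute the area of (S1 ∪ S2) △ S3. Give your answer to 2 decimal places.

80.00

|S1 ∪ S2| = 133.
|(S1 ∪ S2) ∩ S3| = 70.
|(S1 ∪ S2) △ S3| = 133 + 87 − 140 = 80.00.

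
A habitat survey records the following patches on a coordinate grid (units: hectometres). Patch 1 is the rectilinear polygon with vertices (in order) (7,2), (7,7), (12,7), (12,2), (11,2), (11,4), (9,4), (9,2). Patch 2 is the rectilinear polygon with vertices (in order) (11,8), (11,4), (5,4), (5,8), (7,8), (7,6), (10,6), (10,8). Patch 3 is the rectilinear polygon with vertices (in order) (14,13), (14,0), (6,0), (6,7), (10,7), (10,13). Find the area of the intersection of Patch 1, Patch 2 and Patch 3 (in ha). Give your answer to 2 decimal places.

9.00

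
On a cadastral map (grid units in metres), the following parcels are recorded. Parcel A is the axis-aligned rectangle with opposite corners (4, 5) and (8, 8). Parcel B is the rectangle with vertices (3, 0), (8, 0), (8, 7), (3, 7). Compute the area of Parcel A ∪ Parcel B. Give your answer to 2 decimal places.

By inclusion–exclusion:
Individual areas: |Parcel A| = 12, |Parcel B| = 35.
|Parcel A∩Parcel B|: x∈[4,8], y∈[5,7] → 4·2 = 8.
|Parcel A ∪ Parcel B| = 47 − 8 = 39.00.

39.00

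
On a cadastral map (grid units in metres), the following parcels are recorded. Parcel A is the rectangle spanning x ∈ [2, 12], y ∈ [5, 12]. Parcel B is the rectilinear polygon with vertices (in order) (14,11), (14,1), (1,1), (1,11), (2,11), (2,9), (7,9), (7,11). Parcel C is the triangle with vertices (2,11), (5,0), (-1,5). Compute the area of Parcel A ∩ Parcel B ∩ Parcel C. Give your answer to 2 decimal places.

4.36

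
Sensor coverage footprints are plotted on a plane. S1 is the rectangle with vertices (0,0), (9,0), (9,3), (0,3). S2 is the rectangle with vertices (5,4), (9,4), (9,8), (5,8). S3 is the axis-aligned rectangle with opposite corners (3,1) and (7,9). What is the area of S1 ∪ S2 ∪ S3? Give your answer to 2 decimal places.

59.00

By inclusion–exclusion:
Individual areas: |S1| = 27, |S2| = 16, |S3| = 32.
|S1∩S2| = 0 (no overlap).
|S1∩S3|: x∈[3,7], y∈[1,3] → 4·2 = 8.
|S2∩S3|: x∈[5,7], y∈[4,8] → 2·4 = 8.
|S1∩S2∩S3| = 0.
|S1 ∪ S2 ∪ S3| = 75 − 16 + 0 = 59.00.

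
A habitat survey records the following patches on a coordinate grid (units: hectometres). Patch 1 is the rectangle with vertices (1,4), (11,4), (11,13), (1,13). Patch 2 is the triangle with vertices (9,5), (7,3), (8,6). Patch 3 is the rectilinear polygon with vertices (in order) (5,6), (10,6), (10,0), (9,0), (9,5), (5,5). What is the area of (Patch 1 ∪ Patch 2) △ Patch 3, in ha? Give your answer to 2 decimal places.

88.33

|Patch 1 ∪ Patch 2| = 90.3333.
|(Patch 1 ∪ Patch 2) ∩ Patch 3| = 6.
|(Patch 1 ∪ Patch 2) △ Patch 3| = 90.3333 + 10 − 12 = 88.33.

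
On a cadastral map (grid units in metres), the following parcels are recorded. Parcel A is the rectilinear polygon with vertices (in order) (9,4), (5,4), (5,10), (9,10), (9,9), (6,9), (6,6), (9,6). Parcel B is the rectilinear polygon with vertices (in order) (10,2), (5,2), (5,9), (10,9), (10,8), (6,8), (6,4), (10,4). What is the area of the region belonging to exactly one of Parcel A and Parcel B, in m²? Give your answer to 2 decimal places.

24.00

|Parcel A| = 15, |Parcel B| = 19, |Parcel A∩Parcel B| = 5.
|Parcel A △ Parcel B| = |Parcel A| + |Parcel B| − 2·|Parcel A∩Parcel B| = 15 + 19 − 10 = 24.00.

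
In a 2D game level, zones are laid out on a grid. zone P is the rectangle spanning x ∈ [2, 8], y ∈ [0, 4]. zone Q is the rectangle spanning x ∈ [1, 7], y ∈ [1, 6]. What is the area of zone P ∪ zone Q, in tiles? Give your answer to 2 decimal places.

By inclusion–exclusion:
Individual areas: |zone P| = 24, |zone Q| = 30.
|zone P∩zone Q|: x∈[2,7], y∈[1,4] → 5·3 = 15.
|zone P ∪ zone Q| = 54 − 15 = 39.00.

39.00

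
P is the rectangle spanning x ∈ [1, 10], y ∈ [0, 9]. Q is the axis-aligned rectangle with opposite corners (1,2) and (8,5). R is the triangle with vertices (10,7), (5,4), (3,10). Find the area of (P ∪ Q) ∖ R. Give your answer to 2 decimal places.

64.00

|P ∪ Q| = 81.
|(P ∪ Q) ∩ R| = 17.
|(P ∪ Q) ∖ R| = 81 − 17 = 64.00.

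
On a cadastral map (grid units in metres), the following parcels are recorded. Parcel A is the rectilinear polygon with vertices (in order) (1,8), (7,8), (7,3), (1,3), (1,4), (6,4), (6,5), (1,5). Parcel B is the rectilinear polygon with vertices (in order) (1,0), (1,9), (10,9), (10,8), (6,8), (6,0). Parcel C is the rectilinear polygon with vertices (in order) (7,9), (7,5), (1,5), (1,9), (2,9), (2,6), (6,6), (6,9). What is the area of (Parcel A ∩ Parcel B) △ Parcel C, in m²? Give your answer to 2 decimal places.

|Parcel A ∩ Parcel B| = 20.
|(Parcel A ∩ Parcel B) ∩ Parcel C| = 7.
|(Parcel A ∩ Parcel B) △ Parcel C| = 20 + 12 − 14 = 18.00.

18.00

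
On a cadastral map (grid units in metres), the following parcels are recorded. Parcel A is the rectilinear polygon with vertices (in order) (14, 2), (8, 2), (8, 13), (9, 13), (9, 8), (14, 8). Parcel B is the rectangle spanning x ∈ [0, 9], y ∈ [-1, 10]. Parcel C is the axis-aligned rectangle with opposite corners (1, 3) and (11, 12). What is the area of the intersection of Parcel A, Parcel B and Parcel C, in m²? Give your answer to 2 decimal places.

The intersection is the polygon with vertices (8,10), (9,10), (9,8), (9,3), (8,3).
By the shoelace formula its area is 7.00.

7.00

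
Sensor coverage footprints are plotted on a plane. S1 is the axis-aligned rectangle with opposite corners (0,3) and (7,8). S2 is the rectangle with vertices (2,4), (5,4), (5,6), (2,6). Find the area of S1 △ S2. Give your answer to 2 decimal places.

29.00

|S1∩S2|: x∈[2,5], y∈[4,6] → 3·2 = 6.
|S1 △ S2| = |S1| + |S2| − 2·|S1∩S2| = 35 + 6 − 12 = 29.00.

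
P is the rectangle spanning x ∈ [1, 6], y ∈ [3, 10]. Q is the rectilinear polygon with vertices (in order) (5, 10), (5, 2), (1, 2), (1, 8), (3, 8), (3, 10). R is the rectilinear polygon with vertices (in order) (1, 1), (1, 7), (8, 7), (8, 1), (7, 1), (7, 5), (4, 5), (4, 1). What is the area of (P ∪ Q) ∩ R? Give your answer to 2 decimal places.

19.00

The region (P ∪ Q) ∩ R is the polygon with vertices (6,5), (4,5), (4,2), (1,2), (1,3), (1,7), (6,7).
By the shoelace formula its area is 19.00.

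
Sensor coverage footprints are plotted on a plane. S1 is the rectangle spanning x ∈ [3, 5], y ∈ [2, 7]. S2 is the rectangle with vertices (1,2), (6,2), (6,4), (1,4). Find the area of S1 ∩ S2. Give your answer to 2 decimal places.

4.00

|S1∩S2|: x∈[3,5], y∈[2,4] → 2·2 = 4.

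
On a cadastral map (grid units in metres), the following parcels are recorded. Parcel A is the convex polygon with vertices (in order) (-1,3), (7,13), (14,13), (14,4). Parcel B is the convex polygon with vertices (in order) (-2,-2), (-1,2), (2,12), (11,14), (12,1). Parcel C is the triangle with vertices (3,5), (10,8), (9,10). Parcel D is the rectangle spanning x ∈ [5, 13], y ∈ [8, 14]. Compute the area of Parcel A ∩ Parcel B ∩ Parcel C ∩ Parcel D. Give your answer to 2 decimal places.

The intersection is the polygon with vertices (10,8), (6.6,8), (9,10).
By the shoelace formula its area is 3.40.

3.40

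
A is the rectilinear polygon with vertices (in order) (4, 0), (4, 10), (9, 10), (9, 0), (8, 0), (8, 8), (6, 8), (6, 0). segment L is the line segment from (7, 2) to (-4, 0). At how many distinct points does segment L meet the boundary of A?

2

The segment meets the boundary at (4,1.455), (6,1.818).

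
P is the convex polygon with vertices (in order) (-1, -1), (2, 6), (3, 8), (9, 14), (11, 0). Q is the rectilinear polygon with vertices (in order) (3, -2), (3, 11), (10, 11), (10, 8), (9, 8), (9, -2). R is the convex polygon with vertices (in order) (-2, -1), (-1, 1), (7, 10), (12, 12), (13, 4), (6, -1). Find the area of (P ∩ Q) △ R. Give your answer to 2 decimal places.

60.79

|P ∩ Q| = 65.9286.
|(P ∩ Q) ∩ R| = 54.8206.
|(P ∩ Q) △ R| = 65.9286 + 104.5 − 109.6412 = 60.79.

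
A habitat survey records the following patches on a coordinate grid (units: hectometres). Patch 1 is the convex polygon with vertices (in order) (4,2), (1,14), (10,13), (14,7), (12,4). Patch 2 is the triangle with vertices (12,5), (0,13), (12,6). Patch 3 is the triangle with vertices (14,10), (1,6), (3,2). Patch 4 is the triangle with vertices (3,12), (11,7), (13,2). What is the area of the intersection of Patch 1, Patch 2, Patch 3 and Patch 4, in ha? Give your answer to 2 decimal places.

1.40

The intersection is the polygon with vertices (9.457,6.696), (7.5,8), (8.201,8.216), (10.058,7.133).
By the shoelace formula its area is 1.40.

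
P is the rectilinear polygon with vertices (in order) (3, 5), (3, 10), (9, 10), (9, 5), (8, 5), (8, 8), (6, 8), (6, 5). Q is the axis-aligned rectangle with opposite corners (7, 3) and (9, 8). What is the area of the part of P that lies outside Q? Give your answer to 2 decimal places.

21.00

|P| = 24, |P∩Q| = 3.
|P ∖ Q| = |P| − |P∩Q| = 24 − 3 = 21.00.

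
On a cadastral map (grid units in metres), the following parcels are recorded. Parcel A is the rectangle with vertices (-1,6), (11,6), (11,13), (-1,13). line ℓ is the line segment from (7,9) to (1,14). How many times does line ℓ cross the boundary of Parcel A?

1

The segment meets the boundary at (2.2,13).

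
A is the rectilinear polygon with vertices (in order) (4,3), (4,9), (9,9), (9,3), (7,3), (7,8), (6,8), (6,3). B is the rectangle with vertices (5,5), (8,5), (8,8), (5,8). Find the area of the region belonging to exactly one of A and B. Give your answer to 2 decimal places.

|A| = 25, |B| = 9, |A∩B| = 6.
|A △ B| = |A| + |B| − 2·|A∩B| = 25 + 9 − 12 = 22.00.

22.00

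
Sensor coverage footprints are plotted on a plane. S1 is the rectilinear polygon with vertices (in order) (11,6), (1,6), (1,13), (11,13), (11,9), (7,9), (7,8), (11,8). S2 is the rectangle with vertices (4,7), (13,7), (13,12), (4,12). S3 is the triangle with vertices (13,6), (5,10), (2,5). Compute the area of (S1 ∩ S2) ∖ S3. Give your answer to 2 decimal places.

20.83

|S1 ∩ S2| = 31.
|(S1 ∩ S2) ∩ S3| = 10.1667.
|(S1 ∩ S2) ∖ S3| = 31 − 10.1667 = 20.83.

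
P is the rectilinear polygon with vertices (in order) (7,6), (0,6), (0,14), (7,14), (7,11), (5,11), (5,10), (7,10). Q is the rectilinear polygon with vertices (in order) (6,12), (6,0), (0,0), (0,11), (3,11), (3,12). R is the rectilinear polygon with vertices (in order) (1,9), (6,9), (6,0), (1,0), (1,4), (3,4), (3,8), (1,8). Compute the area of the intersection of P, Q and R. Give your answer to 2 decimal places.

11.00

The intersection is the polygon with vertices (6,6), (3,6), (3,8), (1,8), (1,9), (6,9).
By the shoelace formula its area is 11.00.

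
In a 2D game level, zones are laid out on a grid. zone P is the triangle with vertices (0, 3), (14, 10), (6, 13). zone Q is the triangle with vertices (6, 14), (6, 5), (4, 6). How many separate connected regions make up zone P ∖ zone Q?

2

zone P ∖ zone Q splits into 2 disjoint pieces (area 12.7143, area 28).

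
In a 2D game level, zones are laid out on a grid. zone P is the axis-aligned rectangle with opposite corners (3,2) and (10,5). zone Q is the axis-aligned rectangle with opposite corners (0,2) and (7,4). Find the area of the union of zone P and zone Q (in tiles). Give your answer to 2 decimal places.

By inclusion–exclusion:
Individual areas: |zone P| = 21, |zone Q| = 14.
|zone P∩zone Q|: x∈[3,7], y∈[2,4] → 4·2 = 8.
|zone P ∪ zone Q| = 35 − 8 = 27.00.

27.00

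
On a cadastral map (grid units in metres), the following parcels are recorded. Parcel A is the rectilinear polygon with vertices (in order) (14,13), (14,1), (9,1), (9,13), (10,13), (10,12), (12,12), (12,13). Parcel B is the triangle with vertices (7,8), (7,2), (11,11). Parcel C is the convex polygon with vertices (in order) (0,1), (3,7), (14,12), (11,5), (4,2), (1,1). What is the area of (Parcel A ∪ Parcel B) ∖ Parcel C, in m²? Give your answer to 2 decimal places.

|Parcel A ∪ Parcel B| = 67.
|(Parcel A ∪ Parcel B) ∩ Parcel C| = 28.2215.
|(Parcel A ∪ Parcel B) ∖ Parcel C| = 67 − 28.2215 = 38.78.

38.78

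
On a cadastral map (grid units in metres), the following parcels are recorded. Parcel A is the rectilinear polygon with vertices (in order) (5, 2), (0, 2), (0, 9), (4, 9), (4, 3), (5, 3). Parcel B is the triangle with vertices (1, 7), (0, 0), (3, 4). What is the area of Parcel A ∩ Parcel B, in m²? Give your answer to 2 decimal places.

The intersection is the polygon with vertices (0.286,2), (1,7), (3,4), (1.5,2).
By the shoelace formula its area is 7.29.

7.29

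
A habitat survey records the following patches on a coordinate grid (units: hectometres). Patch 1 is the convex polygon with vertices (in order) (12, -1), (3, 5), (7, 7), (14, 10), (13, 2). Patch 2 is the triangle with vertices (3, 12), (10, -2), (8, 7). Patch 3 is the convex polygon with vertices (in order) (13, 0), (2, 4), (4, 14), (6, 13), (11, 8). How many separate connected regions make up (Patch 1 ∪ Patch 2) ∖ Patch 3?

(Patch 1 ∪ Patch 2) ∖ Patch 3 splits into 3 disjoint pieces (area 4.6761, area 0.1071, area 13.9643).

3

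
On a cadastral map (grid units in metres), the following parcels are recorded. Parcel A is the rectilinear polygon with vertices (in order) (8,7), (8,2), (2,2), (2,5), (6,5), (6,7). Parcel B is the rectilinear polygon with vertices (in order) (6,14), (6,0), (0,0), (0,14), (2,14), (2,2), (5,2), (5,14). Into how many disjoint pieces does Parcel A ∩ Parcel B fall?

1

Parcel A ∩ Parcel B is a single connected region.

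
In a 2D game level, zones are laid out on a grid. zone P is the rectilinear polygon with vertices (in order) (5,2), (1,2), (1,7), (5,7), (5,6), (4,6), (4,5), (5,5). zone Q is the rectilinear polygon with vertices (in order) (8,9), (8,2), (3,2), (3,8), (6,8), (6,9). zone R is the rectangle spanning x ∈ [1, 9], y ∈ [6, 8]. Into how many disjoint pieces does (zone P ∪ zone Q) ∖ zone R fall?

(zone P ∪ zone Q) ∖ zone R splits into 2 disjoint pieces (area 28, area 2).

2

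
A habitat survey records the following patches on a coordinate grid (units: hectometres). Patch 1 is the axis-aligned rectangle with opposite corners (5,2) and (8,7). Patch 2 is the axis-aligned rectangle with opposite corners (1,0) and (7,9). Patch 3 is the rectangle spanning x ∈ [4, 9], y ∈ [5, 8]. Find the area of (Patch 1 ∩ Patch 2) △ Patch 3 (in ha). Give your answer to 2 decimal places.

|Patch 1 ∩ Patch 2| = 10.
|(Patch 1 ∩ Patch 2) ∩ Patch 3| = 4.
|(Patch 1 ∩ Patch 2) △ Patch 3| = 10 + 15 − 8 = 17.00.

17.00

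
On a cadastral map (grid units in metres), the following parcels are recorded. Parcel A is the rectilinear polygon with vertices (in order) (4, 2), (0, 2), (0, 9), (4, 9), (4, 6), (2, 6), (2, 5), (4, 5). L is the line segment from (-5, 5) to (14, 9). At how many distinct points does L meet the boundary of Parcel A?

2

The segment meets the boundary at (4,6.895), (0,6.053).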